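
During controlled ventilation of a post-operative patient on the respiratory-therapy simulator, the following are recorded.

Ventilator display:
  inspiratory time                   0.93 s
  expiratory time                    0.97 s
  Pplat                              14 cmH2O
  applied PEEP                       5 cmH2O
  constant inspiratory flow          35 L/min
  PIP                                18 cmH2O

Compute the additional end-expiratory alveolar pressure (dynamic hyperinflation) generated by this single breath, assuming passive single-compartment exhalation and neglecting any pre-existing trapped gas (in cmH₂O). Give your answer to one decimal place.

0.9

Flow: 35 L/min ÷ 60 = 0.5833 L/s.
Vt = flow × Ti = 0.5833 L/s × 0.93 s × 1000 mL/L = 542.47 mL.
R = (PIP − Pplat)/V̇ = (18 − 14) / 0.5833 = 4.0/0.5833 = 6.858 cmH2O·s/L.
C = Vt/(Pplat − PEEP) = 542.47 / (14 − 5) = 542.47/9.0 = 60.274 mL/cmH2O.
τ = R × C = 6.858 × 0.06027 L/cmH2O = 0.4133 s.
Fraction remaining = e^(−Te/τ) = e^(−0.97/0.4133) = 0.09566; trapped volume = 542.47 × 0.09566 = 51.893 mL.
Additional alveolar pressure from trapping ≈ V_trapped / C = 51.893 / 60.274 = 0.861 cmH2O.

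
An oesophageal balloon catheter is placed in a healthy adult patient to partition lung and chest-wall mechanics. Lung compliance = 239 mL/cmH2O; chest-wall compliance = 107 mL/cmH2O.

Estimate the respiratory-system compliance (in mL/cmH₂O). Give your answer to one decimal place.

Lung and chest wall are elastances in series: 1/Crs = 1/CL + 1/Ccw.
1/Crs = 1/239 + 1/107 = 0.01353.
Crs = 73.91 mL/cmH2O.

73.9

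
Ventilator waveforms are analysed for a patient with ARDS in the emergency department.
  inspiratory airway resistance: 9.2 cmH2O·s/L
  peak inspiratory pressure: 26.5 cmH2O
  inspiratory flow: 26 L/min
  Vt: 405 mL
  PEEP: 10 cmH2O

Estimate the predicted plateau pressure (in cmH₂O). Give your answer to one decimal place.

Flow: 26 L/min ÷ 60 = 0.4333 L/s.
Pplat = PIP − Raw × flow = 26.5 − 9.2 × 0.4333 = 26.5 − 3.986 = 22.514 cmH2O.

22.5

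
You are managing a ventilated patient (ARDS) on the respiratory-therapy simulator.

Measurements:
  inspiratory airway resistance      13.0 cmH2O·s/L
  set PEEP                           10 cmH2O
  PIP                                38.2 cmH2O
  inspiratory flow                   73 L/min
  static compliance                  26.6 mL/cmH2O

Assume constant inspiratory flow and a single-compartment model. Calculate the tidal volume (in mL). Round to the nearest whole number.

329

Flow: 73 L/min ÷ 60 = 1.2167 L/s.
Equation of motion (constant flow): PIP = Vt/C + R·V̇ + PEEP.
Vt/C = PIP − R·V̇ − PEEP = 38.2 − 15.817 − 10 = 12.383 cmH2O.
Vt = C × 12.383 = 26.6 × 12.383 = 329.39 mL.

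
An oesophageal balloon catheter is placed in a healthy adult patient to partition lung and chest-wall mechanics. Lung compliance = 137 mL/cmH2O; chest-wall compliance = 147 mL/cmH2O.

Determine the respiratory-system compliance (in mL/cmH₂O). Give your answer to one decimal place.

70.9

Lung and chest wall are elastances in series: 1/Crs = 1/CL + 1/Ccw.
1/Crs = 1/137 + 1/147 = 0.0141.
Crs = 70.922 mL/cmH2O.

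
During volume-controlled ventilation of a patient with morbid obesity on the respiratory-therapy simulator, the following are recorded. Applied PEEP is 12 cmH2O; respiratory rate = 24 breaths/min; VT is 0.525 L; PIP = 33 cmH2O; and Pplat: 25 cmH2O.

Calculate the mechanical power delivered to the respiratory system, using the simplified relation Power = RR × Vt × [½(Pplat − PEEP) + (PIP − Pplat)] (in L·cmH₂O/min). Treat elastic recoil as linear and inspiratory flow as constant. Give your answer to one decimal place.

Per-breath work = Vt × [½(Pplat−PEEP) + (PIP−Pplat)] = 0.525 × [0.5×13.0 + 8.0] = 0.525 × 14.5 = 7.613 L·cmH2O.
Power = 24 × 7.613 = 182.71 L·cmH2O/min.

182.7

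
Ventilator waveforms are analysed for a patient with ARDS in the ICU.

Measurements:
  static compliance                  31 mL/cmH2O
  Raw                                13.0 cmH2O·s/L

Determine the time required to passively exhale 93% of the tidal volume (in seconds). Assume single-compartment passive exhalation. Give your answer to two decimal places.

1.07

τ = R × C = 13.0 × 31 mL/cmH2O = 13.0 × 0.031 L/cmH2O = 0.403 s.
Exhaled fraction f = 1 − e^(−t/τ) → t = −τ·ln(1 − f) = −0.403·ln(0.07) = 1.072 s.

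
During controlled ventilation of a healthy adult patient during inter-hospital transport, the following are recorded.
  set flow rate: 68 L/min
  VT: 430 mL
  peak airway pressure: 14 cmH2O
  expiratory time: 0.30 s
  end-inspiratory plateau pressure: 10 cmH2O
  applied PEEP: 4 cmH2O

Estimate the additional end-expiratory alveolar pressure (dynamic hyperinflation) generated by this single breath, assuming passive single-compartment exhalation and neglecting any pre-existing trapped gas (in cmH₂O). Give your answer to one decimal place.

1.8

Flow: 68 L/min ÷ 60 = 1.1333 L/s.
R = (PIP − Pplat)/V̇ = (14 − 10) / 1.1333 = 4.0/1.1333 = 3.53 cmH2O·s/L.
C = Vt/(Pplat − PEEP) = 430.0 / (10 − 4) = 430.0/6.0 = 71.667 mL/cmH2O.
τ = R × C = 3.53 × 0.07167 L/cmH2O = 0.253 s.
Fraction remaining = e^(−Te/τ) = e^(−0.30/0.253) = 0.3055; trapped volume = 430.0 × 0.3055 = 131.37 mL.
Additional alveolar pressure from trapping ≈ V_trapped / C = 131.37 / 71.667 = 1.833 cmH2O.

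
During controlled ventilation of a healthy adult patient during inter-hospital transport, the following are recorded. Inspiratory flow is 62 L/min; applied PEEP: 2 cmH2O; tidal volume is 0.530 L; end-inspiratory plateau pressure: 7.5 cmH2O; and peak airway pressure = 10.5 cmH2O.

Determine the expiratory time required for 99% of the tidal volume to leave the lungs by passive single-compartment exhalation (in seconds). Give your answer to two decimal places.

1.29

Flow: 62 L/min ÷ 60 = 1.0333 L/s.
R = (PIP − Pplat)/V̇ = (10.5 − 7.5) / 1.0333 = 3.0/1.0333 = 2.903 cmH2O·s/L.
C = Vt/(Pplat − PEEP) = 530.0 / (7.5 − 2) = 530.0/5.5 = 96.364 mL/cmH2O.
τ = R × C = 2.903 × 0.09636 L/cmH2O = 0.2797 s.
t = −τ·ln(1 − 0.99) = −0.2797·ln(0.01) = 1.288 s.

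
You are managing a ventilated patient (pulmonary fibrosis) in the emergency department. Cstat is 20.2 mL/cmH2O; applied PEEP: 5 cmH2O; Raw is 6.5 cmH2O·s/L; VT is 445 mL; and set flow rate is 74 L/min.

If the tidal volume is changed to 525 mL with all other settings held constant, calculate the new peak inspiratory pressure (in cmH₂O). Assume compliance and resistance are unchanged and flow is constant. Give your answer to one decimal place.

39.0

Flow: 74 L/min ÷ 60 = 1.2333 L/s.
PIP = Vt/C + R·V̇ + PEEP (constant-flow equation of motion).
Only the elastic term changes: ΔPIP = ΔVt / C = (525 − 445) / 20.2 = 3.96 cmH2O.
Original PIP = 445/20.2 + 6.5×1.2333 + 5 = 35.046 cmH2O; new PIP = 35.046 + (3.96) = 39.006 cmH2O.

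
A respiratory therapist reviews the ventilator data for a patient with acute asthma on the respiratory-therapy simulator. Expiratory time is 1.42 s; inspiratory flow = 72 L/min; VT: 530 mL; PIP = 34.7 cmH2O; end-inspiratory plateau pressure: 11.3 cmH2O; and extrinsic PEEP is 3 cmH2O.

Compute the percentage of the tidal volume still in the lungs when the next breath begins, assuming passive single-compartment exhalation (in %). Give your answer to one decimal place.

32.0

Flow: 72 L/min ÷ 60 = 1.2 L/s.
R = (PIP − Pplat)/V̇ = (34.7 − 11.3) / 1.2 = 23.4/1.2 = 19.5 cmH2O·s/L.
C = Vt/(Pplat − PEEP) = 530.0 / (11.3 − 3) = 530.0/8.3 = 63.855 mL/cmH2O.
τ = R × C = 19.5 × 0.06386 L/cmH2O = 1.245 s.
Fraction remaining at end-expiration = e^(−Te/τ) = e^(−1.42/1.245) = 0.3196 → 31.96%.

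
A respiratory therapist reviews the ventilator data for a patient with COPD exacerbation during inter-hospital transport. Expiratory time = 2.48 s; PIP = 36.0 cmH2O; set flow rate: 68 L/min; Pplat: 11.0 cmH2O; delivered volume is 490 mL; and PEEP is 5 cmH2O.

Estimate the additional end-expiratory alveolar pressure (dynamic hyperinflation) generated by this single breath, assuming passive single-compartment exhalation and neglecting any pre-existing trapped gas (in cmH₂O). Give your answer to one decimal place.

1.5

Flow: 68 L/min ÷ 60 = 1.1333 L/s.
R = (PIP − Pplat)/V̇ = (36.0 − 11.0) / 1.1333 = 25.0/1.1333 = 22.059 cmH2O·s/L.
C = Vt/(Pplat − PEEP) = 490.0 / (11.0 − 5) = 490.0/6.0 = 81.667 mL/cmH2O.
τ = R × C = 22.059 × 0.08167 L/cmH2O = 1.802 s.
Fraction remaining = e^(−Te/τ) = e^(−2.48/1.802) = 0.2525; trapped volume = 490.0 × 0.2525 = 123.73 mL.
Additional alveolar pressure from trapping ≈ V_trapped / C = 123.73 / 81.667 = 1.515 cmH2O.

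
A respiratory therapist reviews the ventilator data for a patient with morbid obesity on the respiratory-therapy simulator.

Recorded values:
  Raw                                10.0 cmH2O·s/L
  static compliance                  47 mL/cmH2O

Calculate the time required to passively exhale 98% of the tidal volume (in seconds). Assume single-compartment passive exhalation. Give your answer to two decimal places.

1.84

τ = R × C = 10.0 × 47 mL/cmH2O = 10.0 × 0.047 L/cmH2O = 0.47 s.
Exhaled fraction f = 1 − e^(−t/τ) → t = −τ·ln(1 − f) = −0.47·ln(0.02) = 1.839 s.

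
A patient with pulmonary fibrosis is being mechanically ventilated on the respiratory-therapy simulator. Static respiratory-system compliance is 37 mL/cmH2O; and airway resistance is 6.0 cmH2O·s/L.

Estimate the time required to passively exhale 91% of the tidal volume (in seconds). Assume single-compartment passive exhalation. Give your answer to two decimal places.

τ = R × C = 6.0 × 37 mL/cmH2O = 6.0 × 0.037 L/cmH2O = 0.222 s.
Exhaled fraction f = 1 − e^(−t/τ) → t = −τ·ln(1 − f) = −0.222·ln(0.09) = 0.5346 s.

0.53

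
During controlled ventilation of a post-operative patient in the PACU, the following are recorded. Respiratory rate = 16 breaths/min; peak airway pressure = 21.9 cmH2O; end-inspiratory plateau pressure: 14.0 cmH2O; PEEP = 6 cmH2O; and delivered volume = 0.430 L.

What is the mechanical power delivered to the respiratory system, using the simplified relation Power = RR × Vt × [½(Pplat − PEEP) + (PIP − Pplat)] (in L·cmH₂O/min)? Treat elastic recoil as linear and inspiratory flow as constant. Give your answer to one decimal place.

81.9

Per-breath work = Vt × [½(Pplat−PEEP) + (PIP−Pplat)] = 0.430 × [0.5×8.0 + 7.9] = 0.430 × 11.9 = 5.117 L·cmH2O.
Power = 16 × 5.117 = 81.872 L·cmH2O/min.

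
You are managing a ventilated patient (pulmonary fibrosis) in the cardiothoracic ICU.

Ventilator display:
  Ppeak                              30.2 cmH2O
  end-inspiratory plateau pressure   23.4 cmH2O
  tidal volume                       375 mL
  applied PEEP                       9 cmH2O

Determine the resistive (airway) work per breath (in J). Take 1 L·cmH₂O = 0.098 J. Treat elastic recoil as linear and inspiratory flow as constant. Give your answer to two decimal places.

With constant inspiratory flow the resistive pressure is constant at PIP − Pplat = 30.2 − 23.4 = 6.8 cmH2O, so resistive work = 6.8 × 0.375 = 2.55 L·cmH2O.
× 0.098 J/(L·cmH2O) → 0.2499 J.

0.25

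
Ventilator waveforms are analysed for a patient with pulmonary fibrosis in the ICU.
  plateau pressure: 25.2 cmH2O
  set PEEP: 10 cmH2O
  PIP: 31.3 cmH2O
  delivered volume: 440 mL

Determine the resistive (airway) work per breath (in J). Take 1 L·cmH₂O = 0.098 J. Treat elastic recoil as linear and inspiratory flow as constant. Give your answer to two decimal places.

With constant inspiratory flow the resistive pressure is constant at PIP − Pplat = 31.3 − 25.2 = 6.1 cmH2O, so resistive work = 6.1 × 0.440 = 2.684 L·cmH2O.
× 0.098 J/(L·cmH2O) → 0.263 J.

0.26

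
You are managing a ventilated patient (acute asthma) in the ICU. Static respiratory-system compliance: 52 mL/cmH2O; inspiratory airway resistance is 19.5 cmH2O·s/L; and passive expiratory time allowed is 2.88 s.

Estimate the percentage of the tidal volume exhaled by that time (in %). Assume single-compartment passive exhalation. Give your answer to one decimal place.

94.2

τ = R × C = 19.5 × 52 mL/cmH2O = 19.5 × 0.052 L/cmH2O = 1.014 s.
Passive exhalation: V(t)/V₀ = e^(−t/τ) = e^(−2.88/1.014) = 0.05841.
Fraction exhaled = 1 − 0.05841 = 0.9416 → 94.16%.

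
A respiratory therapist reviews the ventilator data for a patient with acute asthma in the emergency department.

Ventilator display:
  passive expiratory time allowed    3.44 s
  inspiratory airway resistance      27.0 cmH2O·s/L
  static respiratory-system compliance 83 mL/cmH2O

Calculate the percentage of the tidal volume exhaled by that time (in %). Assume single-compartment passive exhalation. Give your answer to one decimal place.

τ = R × C = 27.0 × 83 mL/cmH2O = 27.0 × 0.083 L/cmH2O = 2.241 s.
Passive exhalation: V(t)/V₀ = e^(−t/τ) = e^(−3.44/2.241) = 0.2154.
Fraction exhaled = 1 − 0.2154 = 0.7846 → 78.46%.

78.5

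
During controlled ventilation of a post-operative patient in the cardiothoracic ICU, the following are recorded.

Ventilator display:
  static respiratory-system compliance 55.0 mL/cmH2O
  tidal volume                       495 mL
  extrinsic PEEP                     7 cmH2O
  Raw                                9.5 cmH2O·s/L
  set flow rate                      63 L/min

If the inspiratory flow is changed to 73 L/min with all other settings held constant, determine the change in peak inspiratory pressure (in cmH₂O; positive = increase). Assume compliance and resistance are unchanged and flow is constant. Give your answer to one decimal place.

1.6

Flow: 63 L/min ÷ 60 = 1.05 L/s.
New flow: 73 L/min ÷ 60 = 1.2167 L/s.
PIP = Vt/C + R·V̇ + PEEP (constant-flow equation of motion).
Only the resistive term changes: ΔPIP = R × ΔV̇ = 9.5 × (1.2167 − 1.05) = 9.5 × 0.1667 = 1.584 cmH2O.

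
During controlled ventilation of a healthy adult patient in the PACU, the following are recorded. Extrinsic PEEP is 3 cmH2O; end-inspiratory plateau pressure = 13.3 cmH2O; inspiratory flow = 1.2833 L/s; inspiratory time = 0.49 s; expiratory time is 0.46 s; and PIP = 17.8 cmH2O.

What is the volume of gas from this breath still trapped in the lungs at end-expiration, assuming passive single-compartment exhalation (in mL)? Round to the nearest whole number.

Vt = flow × Ti = 1.2833 L/s × 0.49 s × 1000 mL/L = 628.82 mL.
R = (PIP − Pplat)/V̇ = (17.8 − 13.3) / 1.2833 = 4.5/1.2833 = 3.507 cmH2O·s/L.
C = Vt/(Pplat − PEEP) = 628.82 / (13.3 − 3) = 628.82/10.3 = 61.05 mL/cmH2O.
τ = R × C = 3.507 × 0.06105 L/cmH2O = 0.2141 s.
Fraction remaining = e^(−Te/τ) = e^(−0.46/0.2141) = 0.1167.
Trapped volume = 628.82 × 0.1167 = 73.383 mL.

73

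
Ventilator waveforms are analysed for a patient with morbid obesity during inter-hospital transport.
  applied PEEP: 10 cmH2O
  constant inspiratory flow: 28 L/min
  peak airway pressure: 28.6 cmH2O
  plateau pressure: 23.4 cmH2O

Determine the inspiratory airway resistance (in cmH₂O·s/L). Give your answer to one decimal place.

Flow: 28 L/min ÷ 60 = 0.4667 L/s.
Raw = (PIP − Pplat) / flow = (28.6 − 23.4) / 0.4667 = 5.2 / 0.4667 = 11.142 cmH2O·s/L.

11.1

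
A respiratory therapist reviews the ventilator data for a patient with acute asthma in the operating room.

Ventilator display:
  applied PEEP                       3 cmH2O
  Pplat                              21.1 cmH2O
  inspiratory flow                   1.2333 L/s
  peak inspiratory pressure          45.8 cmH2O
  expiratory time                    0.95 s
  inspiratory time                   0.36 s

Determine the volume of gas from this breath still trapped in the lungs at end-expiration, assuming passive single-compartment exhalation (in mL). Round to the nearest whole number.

64

Vt = flow × Ti = 1.2333 L/s × 0.36 s × 1000 mL/L = 443.99 mL.
R = (PIP − Pplat)/V̇ = (45.8 − 21.1) / 1.2333 = 24.7/1.2333 = 20.028 cmH2O·s/L.
C = Vt/(Pplat − PEEP) = 443.99 / (21.1 − 3) = 443.99/18.1 = 24.53 mL/cmH2O.
τ = R × C = 20.028 × 0.02453 L/cmH2O = 0.4913 s.
Fraction remaining = e^(−Te/τ) = e^(−0.95/0.4913) = 0.1446.
Trapped volume = 443.99 × 0.1446 = 64.201 mL.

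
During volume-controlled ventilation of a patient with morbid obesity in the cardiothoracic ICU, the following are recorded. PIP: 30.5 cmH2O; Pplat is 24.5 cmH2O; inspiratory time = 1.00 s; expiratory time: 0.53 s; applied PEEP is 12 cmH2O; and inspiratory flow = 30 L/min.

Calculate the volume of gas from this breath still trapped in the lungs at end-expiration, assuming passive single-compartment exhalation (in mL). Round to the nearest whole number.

166

Flow: 30 L/min ÷ 60 = 0.5 L/s.
Vt = flow × Ti = 0.5 L/s × 1.00 s × 1000 mL/L = 500.0 mL.
R = (PIP − Pplat)/V̇ = (30.5 − 24.5) / 0.5 = 6.0/0.5 = 12.0 cmH2O·s/L.
C = Vt/(Pplat − PEEP) = 500.0 / (24.5 − 12) = 500.0/12.5 = 40.0 mL/cmH2O.
τ = R × C = 12.0 × 0.04 L/cmH2O = 0.48 s.
Fraction remaining = e^(−Te/τ) = e^(−0.53/0.48) = 0.3315.
Trapped volume = 500.0 × 0.3315 = 165.75 mL.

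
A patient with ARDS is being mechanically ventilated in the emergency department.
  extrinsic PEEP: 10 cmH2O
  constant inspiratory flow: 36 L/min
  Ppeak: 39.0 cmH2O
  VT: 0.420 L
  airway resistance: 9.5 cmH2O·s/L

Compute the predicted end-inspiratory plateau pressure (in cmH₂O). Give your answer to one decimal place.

Flow: 36 L/min ÷ 60 = 0.6 L/s.
Pplat = PIP − Raw × flow = 39.0 − 9.5 × 0.6 = 39.0 − 5.7 = 33.3 cmH2O.

33.3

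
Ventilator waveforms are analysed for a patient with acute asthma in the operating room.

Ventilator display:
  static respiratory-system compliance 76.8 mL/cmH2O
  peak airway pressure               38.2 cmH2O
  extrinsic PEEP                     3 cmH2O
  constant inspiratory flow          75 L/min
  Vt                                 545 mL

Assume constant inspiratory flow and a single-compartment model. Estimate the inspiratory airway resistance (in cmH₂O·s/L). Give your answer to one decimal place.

Flow: 75 L/min ÷ 60 = 1.25 L/s.
Equation of motion (constant flow): PIP = Vt/C + R·V̇ + PEEP.
R·V̇ = PIP − Vt/C − PEEP = 38.2 − 545/76.8 − 3 = 38.2 − 7.096 − 3 = 28.104 cmH2O.
R = 28.104 / 1.25 = 22.483 cmH2O·s/L.

22.5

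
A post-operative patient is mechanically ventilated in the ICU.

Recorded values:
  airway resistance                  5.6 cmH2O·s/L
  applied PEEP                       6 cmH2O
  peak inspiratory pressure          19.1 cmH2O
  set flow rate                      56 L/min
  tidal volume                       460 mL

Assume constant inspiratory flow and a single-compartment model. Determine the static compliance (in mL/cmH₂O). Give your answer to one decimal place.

Flow: 56 L/min ÷ 60 = 0.9333 L/s.
Equation of motion (constant flow): PIP = Vt/C + R·V̇ + PEEP.
Vt/C = PIP − R·V̇ − PEEP = 19.1 − 5.6×0.9333 − 6 = 19.1 − 5.226 − 6 = 7.874 cmH2O.
C = Vt / 7.874 = 460 / 7.874 = 58.42 mL/cmH2O.

58.4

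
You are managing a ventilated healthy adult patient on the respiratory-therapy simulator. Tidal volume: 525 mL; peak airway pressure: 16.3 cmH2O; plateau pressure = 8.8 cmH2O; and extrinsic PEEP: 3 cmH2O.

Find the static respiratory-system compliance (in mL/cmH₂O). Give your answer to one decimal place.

90.5

Cstat = Vt / (Pplat − PEEP) = 525 / (8.8 − 3) = 525 / 5.8 = 90.517 mL/cmH2O.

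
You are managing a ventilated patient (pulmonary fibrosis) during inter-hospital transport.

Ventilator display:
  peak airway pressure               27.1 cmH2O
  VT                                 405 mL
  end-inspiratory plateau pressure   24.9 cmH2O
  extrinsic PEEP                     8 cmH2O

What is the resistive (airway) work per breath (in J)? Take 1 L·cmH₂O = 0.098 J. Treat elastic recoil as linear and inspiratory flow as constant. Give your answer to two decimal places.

0.09

With constant inspiratory flow the resistive pressure is constant at PIP − Pplat = 27.1 − 24.9 = 2.2 cmH2O, so resistive work = 2.2 × 0.405 = 0.891 L·cmH2O.
× 0.098 J/(L·cmH2O) → 0.08732 J.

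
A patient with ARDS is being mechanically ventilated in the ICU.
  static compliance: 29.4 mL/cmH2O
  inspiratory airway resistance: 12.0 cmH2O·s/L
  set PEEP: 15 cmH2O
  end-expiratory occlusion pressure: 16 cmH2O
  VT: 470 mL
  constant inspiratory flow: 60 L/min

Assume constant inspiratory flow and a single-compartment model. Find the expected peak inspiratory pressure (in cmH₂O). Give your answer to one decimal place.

Flow: 60 L/min ÷ 60 = 1 L/s.
Total PEEP = 16 cmH2O (set 15 + intrinsic 1); this is the baseline alveolar pressure.
Equation of motion (constant flow): PIP = Vt/C + R·V̇ + PEEP.
PIP = 470/29.4 + 12.0×1 + 16 = 15.986 + 12.0 + 16 = 43.986 cmH2O.

44.0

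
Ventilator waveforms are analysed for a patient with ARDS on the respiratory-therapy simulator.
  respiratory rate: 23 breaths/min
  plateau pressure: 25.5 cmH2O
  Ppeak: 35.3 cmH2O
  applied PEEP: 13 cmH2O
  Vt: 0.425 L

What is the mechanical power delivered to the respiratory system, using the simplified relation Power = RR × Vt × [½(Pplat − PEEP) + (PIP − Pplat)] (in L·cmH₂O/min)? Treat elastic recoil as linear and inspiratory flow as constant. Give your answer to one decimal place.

Per-breath work = Vt × [½(Pplat−PEEP) + (PIP−Pplat)] = 0.425 × [0.5×12.5 + 9.8] = 0.425 × 16.05 = 6.821 L·cmH2O.
Power = 23 × 6.821 = 156.88 L·cmH2O/min.

156.9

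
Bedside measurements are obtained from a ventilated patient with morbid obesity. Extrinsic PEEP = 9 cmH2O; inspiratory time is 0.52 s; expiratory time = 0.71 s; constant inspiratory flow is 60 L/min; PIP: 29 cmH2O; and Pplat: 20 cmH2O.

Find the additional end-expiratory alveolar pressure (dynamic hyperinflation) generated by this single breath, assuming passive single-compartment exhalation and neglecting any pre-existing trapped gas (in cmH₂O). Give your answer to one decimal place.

Flow: 60 L/min ÷ 60 = 1 L/s.
Vt = flow × Ti = 1 L/s × 0.52 s × 1000 mL/L = 520.0 mL.
R = (PIP − Pplat)/V̇ = (29 − 20) / 1 = 9.0/1 = 9.0 cmH2O·s/L.
C = Vt/(Pplat − PEEP) = 520.0 / (20 − 9) = 520.0/11.0 = 47.273 mL/cmH2O.
τ = R × C = 9.0 × 0.04727 L/cmH2O = 0.4254 s.
Fraction remaining = e^(−Te/τ) = e^(−0.71/0.4254) = 0.1884; trapped volume = 520.0 × 0.1884 = 97.968 mL.
Additional alveolar pressure from trapping ≈ V_trapped / C = 97.968 / 47.273 = 2.072 cmH2O.

2.1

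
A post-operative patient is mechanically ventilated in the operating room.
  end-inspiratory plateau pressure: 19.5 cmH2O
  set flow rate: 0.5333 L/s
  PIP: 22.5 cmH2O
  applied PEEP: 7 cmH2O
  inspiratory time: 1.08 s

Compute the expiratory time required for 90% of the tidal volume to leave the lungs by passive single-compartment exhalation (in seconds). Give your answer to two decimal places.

0.60

Vt = flow × Ti = 0.5333 L/s × 1.08 s × 1000 mL/L = 575.96 mL.
R = (PIP − Pplat)/V̇ = (22.5 − 19.5) / 0.5333 = 3.0/0.5333 = 5.625 cmH2O·s/L.
C = Vt/(Pplat − PEEP) = 575.96 / (19.5 − 7) = 575.96/12.5 = 46.077 mL/cmH2O.
τ = R × C = 5.625 × 0.04608 L/cmH2O = 0.2592 s.
t = −τ·ln(1 − 0.90) = −0.2592·ln(0.1) = 0.5968 s.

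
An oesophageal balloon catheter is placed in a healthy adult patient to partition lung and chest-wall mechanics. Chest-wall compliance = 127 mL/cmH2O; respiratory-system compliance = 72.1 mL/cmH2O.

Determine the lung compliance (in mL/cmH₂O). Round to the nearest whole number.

1/CL = 1/Crs − 1/Ccw.
1/CL = 1/72.1 − 1/127 = 0.005996.
CL = 166.78 mL/cmH2O.

167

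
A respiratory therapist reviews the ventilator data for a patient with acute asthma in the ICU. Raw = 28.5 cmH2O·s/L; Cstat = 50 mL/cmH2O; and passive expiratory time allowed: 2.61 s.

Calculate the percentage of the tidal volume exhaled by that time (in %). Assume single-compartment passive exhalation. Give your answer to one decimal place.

84.0

τ = R × C = 28.5 × 50 mL/cmH2O = 28.5 × 0.050 L/cmH2O = 1.425 s.
Passive exhalation: V(t)/V₀ = e^(−t/τ) = e^(−2.61/1.425) = 0.1602.
Fraction exhaled = 1 − 0.1602 = 0.8398 → 83.98%.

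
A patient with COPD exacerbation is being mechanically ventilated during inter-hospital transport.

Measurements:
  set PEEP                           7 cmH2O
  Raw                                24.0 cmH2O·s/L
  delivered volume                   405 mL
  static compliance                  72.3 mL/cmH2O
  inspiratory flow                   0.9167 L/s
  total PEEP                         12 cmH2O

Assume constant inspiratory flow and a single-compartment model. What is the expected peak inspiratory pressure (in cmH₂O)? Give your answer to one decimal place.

Total PEEP = 12 cmH2O (set 7 + intrinsic 5); this is the baseline alveolar pressure.
Equation of motion (constant flow): PIP = Vt/C + R·V̇ + PEEP.
PIP = 405/72.3 + 24.0×0.9167 + 12 = 5.602 + 22.001 + 12 = 39.603 cmH2O.

39.6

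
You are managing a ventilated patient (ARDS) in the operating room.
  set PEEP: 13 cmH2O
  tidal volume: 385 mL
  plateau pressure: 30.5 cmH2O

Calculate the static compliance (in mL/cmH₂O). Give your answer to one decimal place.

Cstat = Vt / (Pplat − PEEP) = 385 / (30.5 − 13) = 385 / 17.5 = 22.0 mL/cmH2O.

22.0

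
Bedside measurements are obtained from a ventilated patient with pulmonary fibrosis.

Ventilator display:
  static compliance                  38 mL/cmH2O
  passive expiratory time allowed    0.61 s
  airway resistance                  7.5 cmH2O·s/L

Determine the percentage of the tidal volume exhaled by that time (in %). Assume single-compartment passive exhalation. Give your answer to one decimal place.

88.2

τ = R × C = 7.5 × 38 mL/cmH2O = 7.5 × 0.038 L/cmH2O = 0.285 s.
Passive exhalation: V(t)/V₀ = e^(−t/τ) = e^(−0.61/0.285) = 0.1176.
Fraction exhaled = 1 − 0.1176 = 0.8824 → 88.24%.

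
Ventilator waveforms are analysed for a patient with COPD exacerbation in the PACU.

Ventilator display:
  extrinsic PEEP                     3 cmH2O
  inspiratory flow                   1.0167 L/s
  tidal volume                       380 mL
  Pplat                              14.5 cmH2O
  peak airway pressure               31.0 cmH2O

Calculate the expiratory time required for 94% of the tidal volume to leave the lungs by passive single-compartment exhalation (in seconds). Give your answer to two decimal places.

R = (PIP − Pplat)/V̇ = (31.0 − 14.5) / 1.0167 = 16.5/1.0167 = 16.229 cmH2O·s/L.
C = Vt/(Pplat − PEEP) = 380.0 / (14.5 − 3) = 380.0/11.5 = 33.043 mL/cmH2O.
τ = R × C = 16.229 × 0.03304 L/cmH2O = 0.5362 s.
t = −τ·ln(1 − 0.94) = −0.5362·ln(0.06) = 1.509 s.

1.51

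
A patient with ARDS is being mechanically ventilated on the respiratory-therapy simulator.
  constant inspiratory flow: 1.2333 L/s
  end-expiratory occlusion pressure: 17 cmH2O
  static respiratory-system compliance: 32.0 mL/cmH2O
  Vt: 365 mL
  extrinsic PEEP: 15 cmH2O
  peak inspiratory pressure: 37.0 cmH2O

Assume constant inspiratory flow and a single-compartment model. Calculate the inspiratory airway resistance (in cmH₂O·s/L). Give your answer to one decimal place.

7.0

Total PEEP = 17 cmH2O (set 15 + intrinsic 2); this is the baseline alveolar pressure.
Equation of motion (constant flow): PIP = Vt/C + R·V̇ + PEEP.
R·V̇ = PIP − Vt/C − PEEP = 37.0 − 365/32.0 − 17 = 37.0 − 11.406 − 17 = 8.594 cmH2O.
R = 8.594 / 1.2333 = 6.968 cmH2O·s/L.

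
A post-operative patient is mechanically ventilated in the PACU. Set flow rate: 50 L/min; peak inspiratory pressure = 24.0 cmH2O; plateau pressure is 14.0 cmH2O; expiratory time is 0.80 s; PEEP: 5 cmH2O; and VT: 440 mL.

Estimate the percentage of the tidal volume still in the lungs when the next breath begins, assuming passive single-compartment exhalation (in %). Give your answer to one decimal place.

Flow: 50 L/min ÷ 60 = 0.8333 L/s.
R = (PIP − Pplat)/V̇ = (24.0 − 14.0) / 0.8333 = 10.0/0.8333 = 12.0 cmH2O·s/L.
C = Vt/(Pplat − PEEP) = 440.0 / (14.0 − 5) = 440.0/9.0 = 48.889 mL/cmH2O.
τ = R × C = 12.0 × 0.04889 L/cmH2O = 0.5867 s.
Fraction remaining at end-expiration = e^(−Te/τ) = e^(−0.80/0.5867) = 0.2557 → 25.57%.

25.6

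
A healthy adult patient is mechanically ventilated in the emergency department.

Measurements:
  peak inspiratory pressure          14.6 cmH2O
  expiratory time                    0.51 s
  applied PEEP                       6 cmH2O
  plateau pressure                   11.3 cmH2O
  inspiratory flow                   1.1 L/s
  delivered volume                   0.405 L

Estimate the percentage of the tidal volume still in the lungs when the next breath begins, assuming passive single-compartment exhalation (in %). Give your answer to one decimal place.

R = (PIP − Pplat)/V̇ = (14.6 − 11.3) / 1.1 = 3.3/1.1 = 3.0 cmH2O·s/L.
C = Vt/(Pplat − PEEP) = 405.0 / (11.3 − 6) = 405.0/5.3 = 76.415 mL/cmH2O.
τ = R × C = 3.0 × 0.07642 L/cmH2O = 0.2293 s.
Fraction remaining at end-expiration = e^(−Te/τ) = e^(−0.51/0.2293) = 0.1082 → 10.82%.

10.8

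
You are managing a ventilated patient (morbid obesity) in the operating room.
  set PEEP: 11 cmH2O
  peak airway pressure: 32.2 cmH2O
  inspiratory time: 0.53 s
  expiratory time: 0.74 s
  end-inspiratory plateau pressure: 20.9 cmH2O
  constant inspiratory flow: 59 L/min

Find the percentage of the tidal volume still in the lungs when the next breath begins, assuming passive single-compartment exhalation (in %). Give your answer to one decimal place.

Flow: 59 L/min ÷ 60 = 0.9833 L/s.
Vt = flow × Ti = 0.9833 L/s × 0.53 s × 1000 mL/L = 521.15 mL.
R = (PIP − Pplat)/V̇ = (32.2 − 20.9) / 0.9833 = 11.3/0.9833 = 11.492 cmH2O·s/L.
C = Vt/(Pplat − PEEP) = 521.15 / (20.9 − 11) = 521.15/9.9 = 52.641 mL/cmH2O.
τ = R × C = 11.492 × 0.05264 L/cmH2O = 0.6049 s.
Fraction remaining at end-expiration = e^(−Te/τ) = e^(−0.74/0.6049) = 0.2942 → 29.42%.

29.4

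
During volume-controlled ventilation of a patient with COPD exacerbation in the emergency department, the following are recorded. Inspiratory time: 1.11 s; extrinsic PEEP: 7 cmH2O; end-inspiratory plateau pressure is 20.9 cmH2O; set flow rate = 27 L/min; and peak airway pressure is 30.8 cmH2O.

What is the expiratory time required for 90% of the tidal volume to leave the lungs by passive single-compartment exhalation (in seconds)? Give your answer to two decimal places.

Flow: 27 L/min ÷ 60 = 0.45 L/s.
Vt = flow × Ti = 0.45 L/s × 1.11 s × 1000 mL/L = 499.5 mL.
R = (PIP − Pplat)/V̇ = (30.8 − 20.9) / 0.45 = 9.9/0.45 = 22.0 cmH2O·s/L.
C = Vt/(Pplat − PEEP) = 499.5 / (20.9 − 7) = 499.5/13.9 = 35.935 mL/cmH2O.
τ = R × C = 22.0 × 0.03594 L/cmH2O = 0.7907 s.
t = −τ·ln(1 − 0.90) = −0.7907·ln(0.1) = 1.821 s.

1.82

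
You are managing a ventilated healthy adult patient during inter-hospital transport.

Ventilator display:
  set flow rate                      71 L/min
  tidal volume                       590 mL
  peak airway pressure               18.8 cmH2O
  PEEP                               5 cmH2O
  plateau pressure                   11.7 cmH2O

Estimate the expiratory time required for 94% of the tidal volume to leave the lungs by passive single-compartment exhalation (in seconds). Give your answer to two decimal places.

1.49

Flow: 71 L/min ÷ 60 = 1.1833 L/s.
R = (PIP − Pplat)/V̇ = (18.8 − 11.7) / 1.1833 = 7.1/1.1833 = 6.0 cmH2O·s/L.
C = Vt/(Pplat − PEEP) = 590.0 / (11.7 − 5) = 590.0/6.7 = 88.06 mL/cmH2O.
τ = R × C = 6.0 × 0.08806 L/cmH2O = 0.5284 s.
t = −τ·ln(1 − 0.94) = −0.5284·ln(0.06) = 1.487 s.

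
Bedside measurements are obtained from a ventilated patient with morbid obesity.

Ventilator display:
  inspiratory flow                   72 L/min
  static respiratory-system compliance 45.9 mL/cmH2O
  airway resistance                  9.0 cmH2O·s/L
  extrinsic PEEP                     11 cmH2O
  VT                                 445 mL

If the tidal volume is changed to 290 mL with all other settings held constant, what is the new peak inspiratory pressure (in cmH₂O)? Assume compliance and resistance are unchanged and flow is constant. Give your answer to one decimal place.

Flow: 72 L/min ÷ 60 = 1.2 L/s.
PIP = Vt/C + R·V̇ + PEEP (constant-flow equation of motion).
Only the elastic term changes: ΔPIP = ΔVt / C = (290 − 445) / 45.9 = -3.377 cmH2O.
Original PIP = 445/45.9 + 9.0×1.2 + 11 = 31.495 cmH2O; new PIP = 31.495 + (-3.377) = 28.118 cmH2O.

28.1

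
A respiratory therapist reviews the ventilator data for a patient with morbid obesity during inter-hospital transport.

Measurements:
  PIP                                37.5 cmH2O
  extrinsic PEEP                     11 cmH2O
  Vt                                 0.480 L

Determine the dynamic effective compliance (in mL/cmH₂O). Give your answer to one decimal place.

Dynamic compliance = Vt / (PIP − PEEP) = 480 / (37.5 − 11) = 480 / 26.5 = 18.113 mL/cmH2O.

18.1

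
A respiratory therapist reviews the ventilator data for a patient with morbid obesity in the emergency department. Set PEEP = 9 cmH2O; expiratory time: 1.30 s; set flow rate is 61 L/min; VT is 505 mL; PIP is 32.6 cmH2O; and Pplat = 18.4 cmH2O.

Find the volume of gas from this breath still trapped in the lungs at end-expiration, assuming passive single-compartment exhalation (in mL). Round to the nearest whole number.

Flow: 61 L/min ÷ 60 = 1.0167 L/s.
R = (PIP − Pplat)/V̇ = (32.6 − 18.4) / 1.0167 = 14.2/1.0167 = 13.967 cmH2O·s/L.
C = Vt/(Pplat − PEEP) = 505.0 / (18.4 − 9) = 505.0/9.4 = 53.723 mL/cmH2O.
τ = R × C = 13.967 × 0.05372 L/cmH2O = 0.7503 s.
Fraction remaining = e^(−Te/τ) = e^(−1.30/0.7503) = 0.1768.
Trapped volume = 505.0 × 0.1768 = 89.284 mL.

89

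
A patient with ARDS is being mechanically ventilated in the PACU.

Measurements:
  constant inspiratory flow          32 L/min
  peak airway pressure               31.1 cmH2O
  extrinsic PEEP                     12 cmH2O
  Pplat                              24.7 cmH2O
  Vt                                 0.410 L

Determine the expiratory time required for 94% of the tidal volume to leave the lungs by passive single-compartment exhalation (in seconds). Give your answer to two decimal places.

1.09

Flow: 32 L/min ÷ 60 = 0.5333 L/s.
R = (PIP − Pplat)/V̇ = (31.1 − 24.7) / 0.5333 = 6.4/0.5333 = 12.001 cmH2O·s/L.
C = Vt/(Pplat − PEEP) = 410.0 / (24.7 − 12) = 410.0/12.7 = 32.283 mL/cmH2O.
τ = R × C = 12.001 × 0.03228 L/cmH2O = 0.3874 s.
t = −τ·ln(1 − 0.94) = −0.3874·ln(0.06) = 1.09 s.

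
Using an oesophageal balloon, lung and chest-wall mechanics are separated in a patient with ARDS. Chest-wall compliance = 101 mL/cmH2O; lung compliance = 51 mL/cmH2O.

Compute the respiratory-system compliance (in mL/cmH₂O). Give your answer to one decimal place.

Lung and chest wall are elastances in series: 1/Crs = 1/CL + 1/Ccw.
1/Crs = 1/51 + 1/101 = 0.02951.
Crs = 33.887 mL/cmH2O.

33.9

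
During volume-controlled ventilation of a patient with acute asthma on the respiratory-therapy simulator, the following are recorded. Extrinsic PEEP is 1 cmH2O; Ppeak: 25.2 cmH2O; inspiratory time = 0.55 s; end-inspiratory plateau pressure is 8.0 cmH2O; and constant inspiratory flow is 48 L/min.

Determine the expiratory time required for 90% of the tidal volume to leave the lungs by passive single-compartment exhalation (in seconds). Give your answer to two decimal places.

Flow: 48 L/min ÷ 60 = 0.8 L/s.
Vt = flow × Ti = 0.8 L/s × 0.55 s × 1000 mL/L = 440.0 mL.
R = (PIP − Pplat)/V̇ = (25.2 − 8.0) / 0.8 = 17.2/0.8 = 21.5 cmH2O·s/L.
C = Vt/(Pplat − PEEP) = 440.0 / (8.0 − 1) = 440.0/7.0 = 62.857 mL/cmH2O.
τ = R × C = 21.5 × 0.06286 L/cmH2O = 1.351 s.
t = −τ·ln(1 − 0.90) = −1.351·ln(0.1) = 3.111 s.

3.11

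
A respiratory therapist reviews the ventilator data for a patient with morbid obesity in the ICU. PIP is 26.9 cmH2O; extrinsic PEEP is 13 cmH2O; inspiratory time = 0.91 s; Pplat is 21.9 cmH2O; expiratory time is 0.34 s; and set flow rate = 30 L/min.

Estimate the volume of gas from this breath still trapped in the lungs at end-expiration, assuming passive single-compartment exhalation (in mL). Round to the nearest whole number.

Flow: 30 L/min ÷ 60 = 0.5 L/s.
Vt = flow × Ti = 0.5 L/s × 0.91 s × 1000 mL/L = 455.0 mL.
R = (PIP − Pplat)/V̇ = (26.9 − 21.9) / 0.5 = 5.0/0.5 = 10.0 cmH2O·s/L.
C = Vt/(Pplat − PEEP) = 455.0 / (21.9 − 13) = 455.0/8.9 = 51.124 mL/cmH2O.
τ = R × C = 10.0 × 0.05112 L/cmH2O = 0.5112 s.
Fraction remaining = e^(−Te/τ) = e^(−0.34/0.5112) = 0.5142.
Trapped volume = 455.0 × 0.5142 = 233.96 mL.

234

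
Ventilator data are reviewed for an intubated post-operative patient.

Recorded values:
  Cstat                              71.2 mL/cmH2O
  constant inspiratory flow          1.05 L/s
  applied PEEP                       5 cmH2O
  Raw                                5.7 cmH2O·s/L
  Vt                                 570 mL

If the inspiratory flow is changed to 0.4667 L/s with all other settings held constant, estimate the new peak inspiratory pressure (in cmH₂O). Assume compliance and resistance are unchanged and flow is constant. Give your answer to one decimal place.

15.7

PIP = Vt/C + R·V̇ + PEEP (constant-flow equation of motion).
Only the resistive term changes: ΔPIP = R × ΔV̇ = 5.7 × (0.4667 − 1.05) = 5.7 × -0.5833 = -3.325 cmH2O.
Original PIP = 570/71.2 + 5.7×1.05 + 5 = 18.991 cmH2O; new PIP = 18.991 + (-3.325) = 15.666 cmH2O.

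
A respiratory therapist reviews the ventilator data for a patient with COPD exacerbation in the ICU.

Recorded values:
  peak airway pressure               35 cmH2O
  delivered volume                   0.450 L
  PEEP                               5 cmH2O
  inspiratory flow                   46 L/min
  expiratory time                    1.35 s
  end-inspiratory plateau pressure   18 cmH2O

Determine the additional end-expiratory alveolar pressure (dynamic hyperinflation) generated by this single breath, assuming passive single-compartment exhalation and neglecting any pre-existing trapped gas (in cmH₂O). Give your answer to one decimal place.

Flow: 46 L/min ÷ 60 = 0.7667 L/s.
R = (PIP − Pplat)/V̇ = (35 − 18) / 0.7667 = 17.0/0.7667 = 22.173 cmH2O·s/L.
C = Vt/(Pplat − PEEP) = 450.0 / (18 − 5) = 450.0/13.0 = 34.615 mL/cmH2O.
τ = R × C = 22.173 × 0.03462 L/cmH2O = 0.7676 s.
Fraction remaining = e^(−Te/τ) = e^(−1.35/0.7676) = 0.1723; trapped volume = 450.0 × 0.1723 = 77.535 mL.
Additional alveolar pressure from trapping ≈ V_trapped / C = 77.535 / 34.615 = 2.24 cmH2O.

2.2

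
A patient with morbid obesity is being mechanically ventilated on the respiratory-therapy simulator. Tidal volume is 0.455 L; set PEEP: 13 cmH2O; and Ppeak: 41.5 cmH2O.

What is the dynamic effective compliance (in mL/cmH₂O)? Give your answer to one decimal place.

16.0

Dynamic compliance = Vt / (PIP − PEEP) = 455 / (41.5 − 13) = 455 / 28.5 = 15.965 mL/cmH2O.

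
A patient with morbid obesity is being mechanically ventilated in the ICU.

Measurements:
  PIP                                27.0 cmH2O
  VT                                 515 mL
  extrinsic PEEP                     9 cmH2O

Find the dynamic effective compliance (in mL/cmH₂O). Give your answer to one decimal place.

28.6

Dynamic compliance = Vt / (PIP − PEEP) = 515 / (27.0 − 9) = 515 / 18.0 = 28.611 mL/cmH2O.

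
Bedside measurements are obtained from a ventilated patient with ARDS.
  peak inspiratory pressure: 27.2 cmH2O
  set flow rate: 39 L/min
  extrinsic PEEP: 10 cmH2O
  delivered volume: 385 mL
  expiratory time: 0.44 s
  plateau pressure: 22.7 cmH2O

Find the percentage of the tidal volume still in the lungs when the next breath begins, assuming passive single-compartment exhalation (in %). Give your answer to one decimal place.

12.3

Flow: 39 L/min ÷ 60 = 0.65 L/s.
R = (PIP − Pplat)/V̇ = (27.2 − 22.7) / 0.65 = 4.5/0.65 = 6.923 cmH2O·s/L.
C = Vt/(Pplat − PEEP) = 385.0 / (22.7 − 10) = 385.0/12.7 = 30.315 mL/cmH2O.
τ = R × C = 6.923 × 0.03032 L/cmH2O = 0.2099 s.
Fraction remaining at end-expiration = e^(−Te/τ) = e^(−0.44/0.2099) = 0.1229 → 12.29%.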